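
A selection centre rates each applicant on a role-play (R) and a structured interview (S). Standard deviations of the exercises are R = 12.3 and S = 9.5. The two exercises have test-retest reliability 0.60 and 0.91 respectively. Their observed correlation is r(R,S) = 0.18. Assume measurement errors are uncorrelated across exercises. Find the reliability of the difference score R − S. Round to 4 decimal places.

0.6559

Var(R−S) = 12.3² + 9.5² − 2·12.3·9.5·0.18 = 241.54 − 42.066 = 199.474.
Under uncorrelated errors the observed covariances equal the true-score covariances, so only the own-variance terms attenuate.
True-score variance = [12.3²·0.60 + 9.5²·0.91] − 42.066 = 172.901 − 42.066 = 130.835.
Reliability = 130.835 / 199.474 = 0.6559.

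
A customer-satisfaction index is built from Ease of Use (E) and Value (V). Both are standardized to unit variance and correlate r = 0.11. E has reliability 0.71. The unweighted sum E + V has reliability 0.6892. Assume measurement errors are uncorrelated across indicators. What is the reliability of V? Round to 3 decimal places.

Var(E+V) = 2 + 2·0.11 = 2.220.
True-score variance = ρ_E + ρ_V + 2·0.11, so 0.6892 = (0.71 + ρ_V + 0.22) / 2.220.
ρ_V = 0.6892·2.220 − 0.71 − 0.22 = 0.600.

0.600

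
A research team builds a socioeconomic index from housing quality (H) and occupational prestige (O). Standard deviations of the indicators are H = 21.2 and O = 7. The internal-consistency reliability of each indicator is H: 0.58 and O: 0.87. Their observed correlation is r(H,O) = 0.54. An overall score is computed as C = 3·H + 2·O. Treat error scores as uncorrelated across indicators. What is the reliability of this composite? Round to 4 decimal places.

Var(C) = 3²·21.2² + 2²·7² + 2·[6·21.2·7·0.54] = 4240.96 + 961.632 = 5202.59.
Under uncorrelated errors the observed covariances equal the true-score covariances, so only the own-variance terms attenuate.
True-score variance = [3²·21.2²·0.58 + 2²·7²·0.87] + 961.632 = 2516.6 + 961.632 = 3478.23.
Reliability = 3478.23 / 5202.59 = 0.6686.

0.6686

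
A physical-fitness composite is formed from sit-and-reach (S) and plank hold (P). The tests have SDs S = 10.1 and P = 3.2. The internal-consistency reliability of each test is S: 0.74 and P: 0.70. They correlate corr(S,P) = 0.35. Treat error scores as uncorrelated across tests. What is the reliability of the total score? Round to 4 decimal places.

0.7806

Var(S+P) = 10.1² + 3.2² + 2·[10.1·3.2·0.35] = 112.25 + 22.624 = 134.874.
With uncorrelated errors the cross-covariances are all true-score covariance, so they carry over unchanged; only the diagonal terms shrink to ρᵢσᵢ².
True-score variance = [10.1²·0.74 + 3.2²·0.70] + 22.624 = 82.6554 + 22.624 = 105.279.
Reliability = 105.279 / 134.874 = 0.7806.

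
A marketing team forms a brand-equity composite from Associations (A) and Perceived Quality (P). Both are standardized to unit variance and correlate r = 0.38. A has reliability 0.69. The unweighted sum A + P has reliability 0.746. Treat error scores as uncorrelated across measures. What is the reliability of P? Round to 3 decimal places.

Var(A+P) = 2 + 2·0.38 = 2.760.
True-score variance = ρ_A + ρ_P + 2·0.38, so 0.746 = (0.69 + ρ_P + 0.76) / 2.760.
ρ_P = 0.746·2.760 − 0.69 − 0.76 = 0.609.

0.609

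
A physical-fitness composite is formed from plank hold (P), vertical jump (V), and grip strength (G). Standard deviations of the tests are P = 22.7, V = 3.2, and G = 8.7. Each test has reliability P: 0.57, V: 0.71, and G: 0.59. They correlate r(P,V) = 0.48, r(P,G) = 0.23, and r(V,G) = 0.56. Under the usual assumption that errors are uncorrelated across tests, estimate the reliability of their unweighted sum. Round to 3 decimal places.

Var(P+V+G) = 22.7² + 3.2² + 8.7² + 2·[22.7·3.2·0.48 + 22.7·8.7·0.23 + 3.2·8.7·0.56] = 601.22 + 191.761 = 792.981.
Under uncorrelated errors the observed covariances equal the true-score covariances, so only the own-variance terms attenuate.
True-score variance = [22.7²·0.57 + 3.2²·0.71 + 8.7²·0.59] + 191.761 = 345.643 + 191.761 = 537.403.
Reliability = 537.403 / 792.981 = 0.678.

0.678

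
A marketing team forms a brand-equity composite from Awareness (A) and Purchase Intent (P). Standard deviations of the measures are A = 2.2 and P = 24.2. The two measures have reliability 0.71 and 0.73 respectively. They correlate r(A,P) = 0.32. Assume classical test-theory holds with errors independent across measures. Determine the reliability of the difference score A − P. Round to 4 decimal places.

Var(A−P) = 2.2² + 24.2² − 2·2.2·24.2·0.32 = 590.48 − 34.0736 = 556.406.
With uncorrelated errors the cross-covariances are all true-score covariance, so they carry over unchanged; only the diagonal terms shrink to ρᵢσᵢ².
True-score variance = [2.2²·0.71 + 24.2²·0.73] − 34.0736 = 430.954 − 34.0736 = 396.88.
Reliability = 396.88 / 556.406 = 0.7133.

0.7133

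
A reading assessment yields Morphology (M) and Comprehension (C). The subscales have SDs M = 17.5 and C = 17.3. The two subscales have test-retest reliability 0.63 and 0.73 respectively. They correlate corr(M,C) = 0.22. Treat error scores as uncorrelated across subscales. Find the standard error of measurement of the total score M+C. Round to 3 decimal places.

13.933

Var(total) = 605.54 + 133.21 = 738.75.
True-score variance = 411.419 + 133.21 = 544.629, so reliability = 0.7372.
Error variance = 738.75 − 544.629 = 194.121; SEM = √194.121 = 13.933.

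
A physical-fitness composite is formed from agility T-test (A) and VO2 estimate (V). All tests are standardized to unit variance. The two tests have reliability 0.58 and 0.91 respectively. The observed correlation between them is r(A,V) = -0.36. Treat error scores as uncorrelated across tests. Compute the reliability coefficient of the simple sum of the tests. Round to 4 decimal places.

Var(A+V) = 2 + 2·[(-0.36)] = 2 − 0.72 = 1.28.
Under uncorrelated errors the observed covariances equal the true-score covariances, so only the own-variance terms attenuate.
True-score variance = [0.58 + 0.91] − 0.72 = 1.49 − 0.72 = 0.77.
Reliability = 0.77 / 1.28 = 0.6016.

0.6016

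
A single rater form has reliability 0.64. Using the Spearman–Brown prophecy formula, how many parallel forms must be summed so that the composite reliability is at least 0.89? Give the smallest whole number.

5

k ≥ ρ*(1−ρ₁)/(ρ₁(1−ρ*)) = 0.89·0.36 / (0.64·0.11) = 4.551.
Smallest integer k = 5.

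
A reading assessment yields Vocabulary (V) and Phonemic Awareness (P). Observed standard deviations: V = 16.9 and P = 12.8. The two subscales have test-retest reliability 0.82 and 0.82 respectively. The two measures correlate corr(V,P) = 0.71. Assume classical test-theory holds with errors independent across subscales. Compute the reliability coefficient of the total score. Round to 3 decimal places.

Var(V+P) = 16.9² + 12.8² + 2·[16.9·12.8·0.71] = 449.45 + 307.174 = 756.624.
Because errors are independent across components, Cov(Tᵢ,Tⱼ) = Cov(Xᵢ,Xⱼ); the off-diagonal part of the true-score variance is the same as above.
True-score variance = [16.9²·0.82 + 12.8²·0.82] + 307.174 = 368.549 + 307.174 = 675.723.
Reliability = 675.723 / 756.624 = 0.893.

0.893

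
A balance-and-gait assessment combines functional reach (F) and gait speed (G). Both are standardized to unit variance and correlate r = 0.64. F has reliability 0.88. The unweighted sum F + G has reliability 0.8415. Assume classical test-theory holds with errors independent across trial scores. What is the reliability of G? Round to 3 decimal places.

Var(F+G) = 2 + 2·0.64 = 3.280.
True-score variance = ρ_F + ρ_G + 2·0.64, so 0.8415 = (0.88 + ρ_G + 1.28) / 3.280.
ρ_G = 0.8415·3.280 − 0.88 − 1.28 = 0.600.

0.600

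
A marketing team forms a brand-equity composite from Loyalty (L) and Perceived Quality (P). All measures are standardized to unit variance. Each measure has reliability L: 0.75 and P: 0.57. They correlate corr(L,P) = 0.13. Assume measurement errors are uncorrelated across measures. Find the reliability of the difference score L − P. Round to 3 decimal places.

0.609

Var(L−P) = 1 + 1 − 2·0.13 = 2 − 0.26 = 1.74.
With uncorrelated errors the cross-covariances are all true-score covariance, so they carry over unchanged; only the diagonal terms shrink to ρᵢσᵢ².
True-score variance = [0.75 + 0.57] − 0.26 = 1.32 − 0.26 = 1.06.
Reliability = 1.06 / 1.74 = 0.609.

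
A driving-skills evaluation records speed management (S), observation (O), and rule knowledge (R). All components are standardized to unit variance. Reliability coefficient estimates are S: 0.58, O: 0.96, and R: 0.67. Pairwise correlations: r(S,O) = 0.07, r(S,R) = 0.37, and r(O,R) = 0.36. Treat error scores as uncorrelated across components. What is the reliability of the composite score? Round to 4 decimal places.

0.8283

Var(S+O+R) = 3 + 2·[0.07 + 0.37 + 0.36] = 3 + 1.6 = 4.6.
Because errors are independent across components, Cov(Tᵢ,Tⱼ) = Cov(Xᵢ,Xⱼ); the off-diagonal part of the true-score variance is the same as above.
True-score variance = [0.58 + 0.96 + 0.67] + 1.6 = 2.21 + 1.6 = 3.81.
Reliability = 3.81 / 4.6 = 0.8283.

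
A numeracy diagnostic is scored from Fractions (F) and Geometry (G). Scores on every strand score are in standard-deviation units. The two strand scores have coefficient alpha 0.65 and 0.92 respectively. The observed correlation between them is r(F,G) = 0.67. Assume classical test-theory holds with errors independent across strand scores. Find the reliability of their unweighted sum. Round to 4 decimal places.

Var(F+G) = 2 + 2·[0.67] = 2 + 1.34 = 3.34.
With uncorrelated errors the cross-covariances are all true-score covariance, so they carry over unchanged; only the diagonal terms shrink to ρᵢσᵢ².
True-score variance = [0.65 + 0.92] + 1.34 = 1.57 + 1.34 = 2.91.
Reliability = 2.91 / 3.34 = 0.8713.

0.8713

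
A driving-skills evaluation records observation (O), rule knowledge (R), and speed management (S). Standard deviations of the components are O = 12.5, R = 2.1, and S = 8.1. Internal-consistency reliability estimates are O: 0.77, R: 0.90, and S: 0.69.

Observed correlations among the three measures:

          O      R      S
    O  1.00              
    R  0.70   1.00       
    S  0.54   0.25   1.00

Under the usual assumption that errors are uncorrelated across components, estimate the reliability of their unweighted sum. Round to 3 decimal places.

0.851

Var(O+R+S) = 12.5² + 2.1² + 8.1² + 2·[12.5·2.1·0.70 + 12.5·8.1·0.54 + 2.1·8.1·0.25] = 226.27 + 154.605 = 380.875.
Because errors are independent across components, Cov(Tᵢ,Tⱼ) = Cov(Xᵢ,Xⱼ); the off-diagonal part of the true-score variance is the same as above.
True-score variance = [12.5²·0.77 + 2.1²·0.90 + 8.1²·0.69] + 154.605 = 169.552 + 154.605 = 324.157.
Reliability = 324.157 / 380.875 = 0.851.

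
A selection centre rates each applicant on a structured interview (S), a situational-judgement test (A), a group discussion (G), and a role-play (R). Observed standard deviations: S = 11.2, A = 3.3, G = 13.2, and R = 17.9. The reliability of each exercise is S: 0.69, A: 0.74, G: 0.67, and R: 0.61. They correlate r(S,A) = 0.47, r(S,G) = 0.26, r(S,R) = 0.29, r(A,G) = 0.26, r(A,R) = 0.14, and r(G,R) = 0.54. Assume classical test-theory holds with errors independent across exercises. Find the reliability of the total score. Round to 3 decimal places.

Var(S+A+G+R) = 11.2² + 3.3² + 13.2² + 17.9² + 2·[11.2·3.3·0.47 + 11.2·13.2·0.26 + 11.2·17.9·0.29 + 3.3·13.2·0.26 + 3.3·17.9·0.14 + 13.2·17.9·0.54] = 630.98 + 522.271 = 1153.25.
Because errors are independent across components, Cov(Tᵢ,Tⱼ) = Cov(Xᵢ,Xⱼ); the off-diagonal part of the true-score variance is the same as above.
True-score variance = [11.2²·0.69 + 3.3²·0.74 + 13.2²·0.67 + 17.9²·0.61] + 522.271 = 406.803 + 522.271 = 929.074.
Reliability = 929.074 / 1153.25 = 0.806.

0.806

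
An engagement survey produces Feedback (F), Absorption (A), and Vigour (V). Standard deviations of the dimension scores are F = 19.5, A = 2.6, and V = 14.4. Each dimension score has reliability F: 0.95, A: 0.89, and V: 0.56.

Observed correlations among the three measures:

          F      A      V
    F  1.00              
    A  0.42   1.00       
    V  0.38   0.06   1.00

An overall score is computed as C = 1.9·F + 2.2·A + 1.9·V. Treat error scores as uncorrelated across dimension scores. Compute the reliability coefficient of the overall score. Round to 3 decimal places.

Var(C) = 1.9²·19.5² + 2.2²·2.6² + 1.9²·14.4² + 2·[4.18·19.5·2.6·0.42 + 3.61·19.5·14.4·0.38 + 4.18·2.6·14.4·0.06] = 2153.99 + 967.201 = 3121.19.
Under uncorrelated errors the observed covariances equal the true-score covariances, so only the own-variance terms attenuate.
True-score variance = [1.9²·19.5²·0.95 + 2.2²·2.6²·0.89 + 1.9²·14.4²·0.56] + 967.201 = 1752.39 + 967.201 = 2719.59.
Reliability = 2719.59 / 3121.19 = 0.871.

0.871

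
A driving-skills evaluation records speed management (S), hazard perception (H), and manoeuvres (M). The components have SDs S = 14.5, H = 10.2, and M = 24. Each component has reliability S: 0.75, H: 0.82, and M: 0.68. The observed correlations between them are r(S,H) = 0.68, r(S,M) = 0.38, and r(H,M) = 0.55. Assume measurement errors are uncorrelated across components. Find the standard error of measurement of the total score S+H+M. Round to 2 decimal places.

15.99

Var(total) = 890.29 + 734.904 = 1625.19.
True-score variance = 634.68 + 734.904 = 1369.58, so reliability = 0.8427.
Error variance = 1625.19 − 1369.58 = 255.61; SEM = √255.61 = 15.99.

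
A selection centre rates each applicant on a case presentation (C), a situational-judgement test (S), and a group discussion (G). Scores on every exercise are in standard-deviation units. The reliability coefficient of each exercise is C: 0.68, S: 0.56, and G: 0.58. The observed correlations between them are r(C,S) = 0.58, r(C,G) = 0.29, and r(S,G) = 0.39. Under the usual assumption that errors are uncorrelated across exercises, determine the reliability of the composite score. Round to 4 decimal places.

Var(C+S+G) = 3 + 2·[0.58 + 0.29 + 0.39] = 3 + 2.52 = 5.52.
Because errors are independent across components, Cov(Tᵢ,Tⱼ) = Cov(Xᵢ,Xⱼ); the off-diagonal part of the true-score variance is the same as above.
True-score variance = [0.68 + 0.56 + 0.58] + 2.52 = 1.82 + 2.52 = 4.34.
Reliability = 4.34 / 5.52 = 0.7862.

0.7862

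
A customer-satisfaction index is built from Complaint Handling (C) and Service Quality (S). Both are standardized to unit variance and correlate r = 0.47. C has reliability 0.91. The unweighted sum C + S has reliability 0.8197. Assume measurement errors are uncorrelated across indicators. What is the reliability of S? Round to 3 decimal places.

0.560

Var(C+S) = 2 + 2·0.47 = 2.940.
True-score variance = ρ_C + ρ_S + 2·0.47, so 0.8197 = (0.91 + ρ_S + 0.94) / 2.940.
ρ_S = 0.8197·2.940 − 0.91 − 0.94 = 0.560.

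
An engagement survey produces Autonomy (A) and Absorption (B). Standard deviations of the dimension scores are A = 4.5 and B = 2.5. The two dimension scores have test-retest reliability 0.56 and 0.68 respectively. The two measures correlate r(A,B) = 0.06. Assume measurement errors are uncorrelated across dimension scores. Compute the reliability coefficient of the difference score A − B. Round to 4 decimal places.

0.5662

Var(A−B) = 4.5² + 2.5² − 2·4.5·2.5·0.06 = 26.5 − 1.35 = 25.15.
Because errors are independent across components, Cov(Tᵢ,Tⱼ) = Cov(Xᵢ,Xⱼ); the off-diagonal part of the true-score variance is the same as above.
True-score variance = [4.5²·0.56 + 2.5²·0.68] − 1.35 = 15.59 − 1.35 = 14.24.
Reliability = 14.24 / 25.15 = 0.5662.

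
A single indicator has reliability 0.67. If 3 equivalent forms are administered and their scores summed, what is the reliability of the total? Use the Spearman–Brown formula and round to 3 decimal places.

ρ_k = kρ / (1 + (k−1)ρ) = 3·0.67 / (1 + 2·0.67) = 2.010 / 2.340 = 0.859.

0.859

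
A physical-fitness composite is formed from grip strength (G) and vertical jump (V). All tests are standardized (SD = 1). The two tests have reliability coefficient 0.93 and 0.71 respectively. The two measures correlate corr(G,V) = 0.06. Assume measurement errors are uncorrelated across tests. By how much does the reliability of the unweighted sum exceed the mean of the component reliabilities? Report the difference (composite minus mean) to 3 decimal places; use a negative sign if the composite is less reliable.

Var(sum) = 2 + 0.12 = 2.12; true-score variance = 1.64 + 0.12 = 1.76; composite reliability = 0.8302.
Mean component reliability = 0.8200.
Difference = 0.8302 − 0.8200 = 0.010.

0.010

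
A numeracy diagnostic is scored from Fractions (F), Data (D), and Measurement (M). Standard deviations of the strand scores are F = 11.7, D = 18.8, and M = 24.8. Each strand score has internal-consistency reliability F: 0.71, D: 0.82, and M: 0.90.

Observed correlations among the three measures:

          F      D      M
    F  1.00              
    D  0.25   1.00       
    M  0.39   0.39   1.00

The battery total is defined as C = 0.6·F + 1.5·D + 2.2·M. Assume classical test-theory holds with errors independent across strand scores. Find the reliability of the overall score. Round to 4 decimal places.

0.9160

Var(C) = 0.6²·11.7² + 1.5²·18.8² + 2.2²·24.8² + 2·[0.9·11.7·18.8·0.25 + 1.32·11.7·24.8·0.39 + 3.3·18.8·24.8·0.39] = 3821.31 + 1597.83 = 5419.15.
With uncorrelated errors the cross-covariances are all true-score covariance, so they carry over unchanged; only the diagonal terms shrink to ρᵢσᵢ².
True-score variance = [0.6²·11.7²·0.71 + 1.5²·18.8²·0.82 + 2.2²·24.8²·0.90] + 1597.83 = 3366.2 + 1597.83 = 4964.03.
Reliability = 4964.03 / 5419.15 = 0.9160.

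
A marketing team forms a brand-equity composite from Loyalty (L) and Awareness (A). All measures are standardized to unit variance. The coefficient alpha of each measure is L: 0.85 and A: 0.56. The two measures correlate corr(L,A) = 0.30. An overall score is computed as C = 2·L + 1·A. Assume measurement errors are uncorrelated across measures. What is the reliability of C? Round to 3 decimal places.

0.832

Var(C) = 2² + 1 + 2·[2·0.30] = 5 + 1.2 = 6.2.
Because errors are independent across components, Cov(Tᵢ,Tⱼ) = Cov(Xᵢ,Xⱼ); the off-diagonal part of the true-score variance is the same as above.
True-score variance = [2²·0.85 + 0.56] + 1.2 = 3.96 + 1.2 = 5.16.
Reliability = 5.16 / 6.2 = 0.832.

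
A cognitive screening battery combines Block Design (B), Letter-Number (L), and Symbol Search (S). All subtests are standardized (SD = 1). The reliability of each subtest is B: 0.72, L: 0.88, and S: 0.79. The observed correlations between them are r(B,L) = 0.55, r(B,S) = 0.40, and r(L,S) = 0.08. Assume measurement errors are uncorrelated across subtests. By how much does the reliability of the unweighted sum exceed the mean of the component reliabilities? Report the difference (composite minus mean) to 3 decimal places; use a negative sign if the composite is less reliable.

Var(sum) = 3 + 2.06 = 5.06; true-score variance = 2.39 + 2.06 = 4.45; composite reliability = 0.8794.
Mean component reliability = 0.7967.
Difference = 0.8794 − 0.7967 = 0.083.

0.083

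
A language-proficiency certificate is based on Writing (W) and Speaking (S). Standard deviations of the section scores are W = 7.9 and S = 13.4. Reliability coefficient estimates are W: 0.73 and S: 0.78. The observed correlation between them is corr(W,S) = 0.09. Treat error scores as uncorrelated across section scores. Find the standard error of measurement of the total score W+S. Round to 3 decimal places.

Var(total) = 241.97 + 19.0548 = 261.025.
True-score variance = 185.616 + 19.0548 = 204.671, so reliability = 0.7841.
Error variance = 261.025 − 204.671 = 56.3539; SEM = √56.3539 = 7.507.

7.507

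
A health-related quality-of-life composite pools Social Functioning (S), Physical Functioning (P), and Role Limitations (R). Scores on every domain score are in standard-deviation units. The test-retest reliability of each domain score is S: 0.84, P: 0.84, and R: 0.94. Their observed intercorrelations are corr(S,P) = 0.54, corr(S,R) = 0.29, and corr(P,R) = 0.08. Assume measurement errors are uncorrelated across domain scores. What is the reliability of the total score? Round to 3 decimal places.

Var(S+P+R) = 3 + 2·[0.54 + 0.29 + 0.08] = 3 + 1.82 = 4.82.
With uncorrelated errors the cross-covariances are all true-score covariance, so they carry over unchanged; only the diagonal terms shrink to ρᵢσᵢ².
True-score variance = [0.84 + 0.84 + 0.94] + 1.82 = 2.62 + 1.82 = 4.44.
Reliability = 4.44 / 4.82 = 0.921.

0.921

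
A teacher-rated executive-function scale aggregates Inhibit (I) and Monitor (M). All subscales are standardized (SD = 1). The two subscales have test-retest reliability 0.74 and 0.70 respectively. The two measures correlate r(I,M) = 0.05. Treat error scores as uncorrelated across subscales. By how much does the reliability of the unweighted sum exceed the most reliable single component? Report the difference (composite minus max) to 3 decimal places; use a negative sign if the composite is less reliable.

Var(sum) = 2 + 0.1 = 2.1; true-score variance = 1.44 + 0.1 = 1.54; composite reliability = 0.7333.
Max component reliability = 0.7400.
Difference = 0.7333 − 0.7400 = -0.007.

-0.007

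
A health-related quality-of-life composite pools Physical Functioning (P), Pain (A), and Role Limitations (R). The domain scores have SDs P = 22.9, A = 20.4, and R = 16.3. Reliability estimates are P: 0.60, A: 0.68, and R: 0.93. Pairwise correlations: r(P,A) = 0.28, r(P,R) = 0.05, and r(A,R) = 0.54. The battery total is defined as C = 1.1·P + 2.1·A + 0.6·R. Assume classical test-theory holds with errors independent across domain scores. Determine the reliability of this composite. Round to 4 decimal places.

Var(C) = 1.1²·22.9² + 2.1²·20.4² + 0.6²·16.3² + 2·[2.31·22.9·20.4·0.28 + 0.66·22.9·16.3·0.05 + 1.26·20.4·16.3·0.54] = 2565.45 + 1081.45 = 3646.9.
Because errors are independent across components, Cov(Tᵢ,Tⱼ) = Cov(Xᵢ,Xⱼ); the off-diagonal part of the true-score variance is the same as above.
True-score variance = [1.1²·22.9²·0.60 + 2.1²·20.4²·0.68 + 0.6²·16.3²·0.93] + 1081.45 = 1717.66 + 1081.45 = 2799.1.
Reliability = 2799.1 / 3646.9 = 0.7675.

0.7675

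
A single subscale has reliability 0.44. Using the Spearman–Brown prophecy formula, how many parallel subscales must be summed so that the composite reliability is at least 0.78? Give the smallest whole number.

5

k ≥ ρ*(1−ρ₁)/(ρ₁(1−ρ*)) = 0.78·0.56 / (0.44·0.22) = 4.512.
Smallest integer k = 5.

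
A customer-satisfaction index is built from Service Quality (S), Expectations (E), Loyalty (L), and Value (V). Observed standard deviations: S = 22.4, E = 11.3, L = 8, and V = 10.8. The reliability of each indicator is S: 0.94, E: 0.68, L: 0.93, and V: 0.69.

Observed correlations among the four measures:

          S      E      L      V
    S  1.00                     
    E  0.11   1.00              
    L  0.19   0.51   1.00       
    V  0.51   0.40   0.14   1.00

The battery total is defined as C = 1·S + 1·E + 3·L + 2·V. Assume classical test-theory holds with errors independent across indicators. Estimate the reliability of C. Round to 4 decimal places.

Var(C) = 22.4² + 11.3² + 3²·8² + 2²·10.8² + 2·[22.4·11.3·0.11 + 3·22.4·8·0.19 + 2·22.4·10.8·0.51 + 3·11.3·8·0.51 + 2·11.3·10.8·0.40 + 6·8·10.8·0.14] = 1672.01 + 1370.53 = 3042.54.
Under uncorrelated errors the observed covariances equal the true-score covariances, so only the own-variance terms attenuate.
True-score variance = [22.4²·0.94 + 11.3²·0.68 + 3²·8²·0.93 + 2²·10.8²·0.69] + 1370.53 = 1416.09 + 1370.53 = 2786.62.
Reliability = 2786.62 / 3042.54 = 0.9159.

0.9159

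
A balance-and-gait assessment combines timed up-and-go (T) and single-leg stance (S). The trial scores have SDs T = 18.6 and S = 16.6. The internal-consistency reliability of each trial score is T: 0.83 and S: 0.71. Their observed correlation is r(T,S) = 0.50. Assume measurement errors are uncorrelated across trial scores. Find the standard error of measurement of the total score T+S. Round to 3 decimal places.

11.778

Var(total) = 621.52 + 308.76 = 930.28.
True-score variance = 482.794 + 308.76 = 791.554, so reliability = 0.8509.
Error variance = 930.28 − 791.554 = 138.726; SEM = √138.726 = 11.778.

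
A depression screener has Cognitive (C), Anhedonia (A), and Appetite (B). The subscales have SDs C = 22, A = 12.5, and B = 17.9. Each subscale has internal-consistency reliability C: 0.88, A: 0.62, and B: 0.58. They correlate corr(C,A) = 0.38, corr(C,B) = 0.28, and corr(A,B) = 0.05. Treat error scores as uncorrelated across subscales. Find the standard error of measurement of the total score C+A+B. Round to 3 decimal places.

15.875

Var(total) = 960.66 + 451.903 = 1412.56.
True-score variance = 708.633 + 451.903 = 1160.54, so reliability = 0.8216.
Error variance = 1412.56 − 1160.54 = 252.027; SEM = √252.027 = 15.875.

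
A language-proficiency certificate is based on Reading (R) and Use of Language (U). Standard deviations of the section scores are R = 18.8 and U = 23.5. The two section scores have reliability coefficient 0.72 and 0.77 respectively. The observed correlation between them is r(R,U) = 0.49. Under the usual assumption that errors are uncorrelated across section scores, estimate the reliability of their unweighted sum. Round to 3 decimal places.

0.831

Var(R+U) = 18.8² + 23.5² + 2·[18.8·23.5·0.49] = 905.69 + 432.964 = 1338.65.
Because errors are independent across components, Cov(Tᵢ,Tⱼ) = Cov(Xᵢ,Xⱼ); the off-diagonal part of the true-score variance is the same as above.
True-score variance = [18.8²·0.72 + 23.5²·0.77] + 432.964 = 679.709 + 432.964 = 1112.67.
Reliability = 1112.67 / 1338.65 = 0.831.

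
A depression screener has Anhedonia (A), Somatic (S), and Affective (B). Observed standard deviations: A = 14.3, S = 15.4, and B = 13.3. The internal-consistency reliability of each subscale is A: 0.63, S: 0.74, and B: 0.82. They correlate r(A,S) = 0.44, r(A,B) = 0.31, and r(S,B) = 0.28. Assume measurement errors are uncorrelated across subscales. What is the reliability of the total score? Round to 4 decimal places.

Var(A+S+B) = 14.3² + 15.4² + 13.3² + 2·[14.3·15.4·0.44 + 14.3·13.3·0.31 + 15.4·13.3·0.28] = 618.54 + 426.411 = 1044.95.
Under uncorrelated errors the observed covariances equal the true-score covariances, so only the own-variance terms attenuate.
True-score variance = [14.3²·0.63 + 15.4²·0.74 + 13.3²·0.82] + 426.411 = 449.377 + 426.411 = 875.788.
Reliability = 875.788 / 1044.95 = 0.8381.

0.8381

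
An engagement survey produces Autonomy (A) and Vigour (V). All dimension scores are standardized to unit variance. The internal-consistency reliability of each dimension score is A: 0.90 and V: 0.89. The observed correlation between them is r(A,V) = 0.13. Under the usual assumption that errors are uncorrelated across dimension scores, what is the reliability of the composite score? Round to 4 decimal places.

0.9071

Var(A+V) = 2 + 2·[0.13] = 2 + 0.26 = 2.26.
With uncorrelated errors the cross-covariances are all true-score covariance, so they carry over unchanged; only the diagonal terms shrink to ρᵢσᵢ².
True-score variance = [0.90 + 0.89] + 0.26 = 1.79 + 0.26 = 2.05.
Reliability = 2.05 / 2.26 = 0.9071.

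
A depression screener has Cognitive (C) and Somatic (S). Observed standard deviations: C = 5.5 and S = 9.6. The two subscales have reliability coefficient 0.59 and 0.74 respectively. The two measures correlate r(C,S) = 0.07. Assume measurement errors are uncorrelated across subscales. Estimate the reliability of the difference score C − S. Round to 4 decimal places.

Var(C−S) = 5.5² + 9.6² − 2·5.5·9.6·0.07 = 122.41 − 7.392 = 115.018.
Because errors are independent across components, Cov(Tᵢ,Tⱼ) = Cov(Xᵢ,Xⱼ); the off-diagonal part of the true-score variance is the same as above.
True-score variance = [5.5²·0.59 + 9.6²·0.74] − 7.392 = 86.0459 − 7.392 = 78.6539.
Reliability = 78.6539 / 115.018 = 0.6838.

0.6838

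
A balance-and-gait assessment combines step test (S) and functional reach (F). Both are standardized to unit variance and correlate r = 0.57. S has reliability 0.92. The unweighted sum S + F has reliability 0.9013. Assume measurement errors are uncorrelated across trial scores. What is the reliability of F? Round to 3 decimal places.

0.770

Var(S+F) = 2 + 2·0.57 = 3.140.
True-score variance = ρ_S + ρ_F + 2·0.57, so 0.9013 = (0.92 + ρ_F + 1.14) / 3.140.
ρ_F = 0.9013·3.140 − 0.92 − 1.14 = 0.770.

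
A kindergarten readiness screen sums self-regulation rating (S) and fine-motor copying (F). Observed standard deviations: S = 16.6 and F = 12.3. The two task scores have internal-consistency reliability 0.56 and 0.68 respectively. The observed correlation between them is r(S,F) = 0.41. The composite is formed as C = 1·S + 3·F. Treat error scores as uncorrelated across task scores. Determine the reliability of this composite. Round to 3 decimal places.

Var(C) = 16.6² + 3²·12.3² + 2·[3·16.6·12.3·0.41] = 1637.17 + 502.283 = 2139.45.
Under uncorrelated errors the observed covariances equal the true-score covariances, so only the own-variance terms attenuate.
True-score variance = [16.6²·0.56 + 3²·12.3²·0.68] + 502.283 = 1080.21 + 502.283 = 1582.49.
Reliability = 1582.49 / 2139.45 = 0.740.

0.740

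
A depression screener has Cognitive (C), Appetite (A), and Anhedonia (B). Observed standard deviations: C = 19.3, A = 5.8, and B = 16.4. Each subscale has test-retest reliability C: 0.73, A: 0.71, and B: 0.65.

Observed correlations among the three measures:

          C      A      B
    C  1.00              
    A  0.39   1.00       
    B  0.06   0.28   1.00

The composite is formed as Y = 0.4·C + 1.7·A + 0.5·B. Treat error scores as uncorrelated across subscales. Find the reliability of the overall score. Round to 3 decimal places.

Var(Y) = 0.4²·19.3² + 1.7²·5.8² + 0.5²·16.4² + 2·[0.68·19.3·5.8·0.39 + 0.2·19.3·16.4·0.06 + 0.85·5.8·16.4·0.28] = 224.058 + 112.247 = 336.305.
Because errors are independent across components, Cov(Tᵢ,Tⱼ) = Cov(Xᵢ,Xⱼ); the off-diagonal part of the true-score variance is the same as above.
True-score variance = [0.4²·19.3²·0.73 + 1.7²·5.8²·0.71 + 0.5²·16.4²·0.65] + 112.247 = 156.239 + 112.247 = 268.485.
Reliability = 268.485 / 336.305 = 0.798.

0.798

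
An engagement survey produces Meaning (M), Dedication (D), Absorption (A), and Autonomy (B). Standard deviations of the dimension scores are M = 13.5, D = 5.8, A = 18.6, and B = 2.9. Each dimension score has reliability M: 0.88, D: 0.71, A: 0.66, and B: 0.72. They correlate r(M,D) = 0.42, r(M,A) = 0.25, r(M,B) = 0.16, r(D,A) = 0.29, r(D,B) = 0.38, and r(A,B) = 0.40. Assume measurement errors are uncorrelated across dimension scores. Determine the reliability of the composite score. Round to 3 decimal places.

Var(M+D+A+B) = 13.5² + 5.8² + 18.6² + 2.9² + 2·[13.5·5.8·0.42 + 13.5·18.6·0.25 + 13.5·2.9·0.16 + 5.8·18.6·0.29 + 5.8·2.9·0.38 + 18.6·2.9·0.40] = 570.26 + 322.356 = 892.616.
With uncorrelated errors the cross-covariances are all true-score covariance, so they carry over unchanged; only the diagonal terms shrink to ρᵢσᵢ².
True-score variance = [13.5²·0.88 + 5.8²·0.71 + 18.6²·0.66 + 2.9²·0.72] + 322.356 = 418.653 + 322.356 = 741.009.
Reliability = 741.009 / 892.616 = 0.830.

0.830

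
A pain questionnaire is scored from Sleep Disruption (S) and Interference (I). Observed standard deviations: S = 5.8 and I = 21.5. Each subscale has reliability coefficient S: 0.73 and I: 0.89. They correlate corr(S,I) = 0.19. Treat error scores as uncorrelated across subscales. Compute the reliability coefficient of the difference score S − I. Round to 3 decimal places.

0.866

Var(S−I) = 5.8² + 21.5² − 2·5.8·21.5·0.19 = 495.89 − 47.386 = 448.504.
Because errors are independent across components, Cov(Tᵢ,Tⱼ) = Cov(Xᵢ,Xⱼ); the off-diagonal part of the true-score variance is the same as above.
True-score variance = [5.8²·0.73 + 21.5²·0.89] − 47.386 = 435.96 − 47.386 = 388.574.
Reliability = 388.574 / 448.504 = 0.866.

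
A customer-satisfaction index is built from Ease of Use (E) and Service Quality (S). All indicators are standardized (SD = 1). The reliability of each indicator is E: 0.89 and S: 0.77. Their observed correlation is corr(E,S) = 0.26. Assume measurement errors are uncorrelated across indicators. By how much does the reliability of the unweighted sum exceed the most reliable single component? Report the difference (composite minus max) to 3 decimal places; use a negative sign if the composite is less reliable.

Var(sum) = 2 + 0.52 = 2.52; true-score variance = 1.66 + 0.52 = 2.18; composite reliability = 0.8651.
Max component reliability = 0.8900.
Difference = 0.8651 − 0.8900 = -0.025.

-0.025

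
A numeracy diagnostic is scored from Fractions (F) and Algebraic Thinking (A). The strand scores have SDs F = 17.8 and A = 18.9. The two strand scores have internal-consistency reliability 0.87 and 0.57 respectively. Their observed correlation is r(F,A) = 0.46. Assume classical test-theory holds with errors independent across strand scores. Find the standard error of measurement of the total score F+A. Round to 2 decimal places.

Var(total) = 674.05 + 309.506 = 983.556.
True-score variance = 479.26 + 309.506 = 788.767, so reliability = 0.8020.
Error variance = 983.556 − 788.767 = 194.789; SEM = √194.789 = 13.96.

13.96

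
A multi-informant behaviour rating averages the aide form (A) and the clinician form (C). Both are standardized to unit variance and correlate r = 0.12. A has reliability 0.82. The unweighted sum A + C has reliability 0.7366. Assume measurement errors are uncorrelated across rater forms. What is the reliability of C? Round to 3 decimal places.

0.590

Var(A+C) = 2 + 2·0.12 = 2.240.
True-score variance = ρ_A + ρ_C + 2·0.12, so 0.7366 = (0.82 + ρ_C + 0.24) / 2.240.
ρ_C = 0.7366·2.240 − 0.82 − 0.24 = 0.590.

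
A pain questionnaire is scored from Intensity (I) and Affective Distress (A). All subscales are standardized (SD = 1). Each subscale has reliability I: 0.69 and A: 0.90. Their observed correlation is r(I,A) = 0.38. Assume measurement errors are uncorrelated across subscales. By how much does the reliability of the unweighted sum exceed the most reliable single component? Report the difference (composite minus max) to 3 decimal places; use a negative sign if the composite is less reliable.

-0.049

Var(sum) = 2 + 0.76 = 2.76; true-score variance = 1.59 + 0.76 = 2.35; composite reliability = 0.8514.
Max component reliability = 0.9000.
Difference = 0.8514 − 0.9000 = -0.049.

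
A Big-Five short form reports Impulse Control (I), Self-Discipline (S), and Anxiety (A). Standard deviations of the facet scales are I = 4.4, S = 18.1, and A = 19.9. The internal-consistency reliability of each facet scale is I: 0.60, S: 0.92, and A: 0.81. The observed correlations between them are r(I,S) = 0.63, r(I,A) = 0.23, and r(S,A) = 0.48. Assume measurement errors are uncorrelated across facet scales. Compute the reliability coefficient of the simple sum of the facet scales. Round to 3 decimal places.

Var(I+S+A) = 4.4² + 18.1² + 19.9² + 2·[4.4·18.1·0.63 + 4.4·19.9·0.23 + 18.1·19.9·0.48] = 742.98 + 486.406 = 1229.39.
With uncorrelated errors the cross-covariances are all true-score covariance, so they carry over unchanged; only the diagonal terms shrink to ρᵢσᵢ².
True-score variance = [4.4²·0.60 + 18.1²·0.92 + 19.9²·0.81] + 486.406 = 633.785 + 486.406 = 1120.19.
Reliability = 1120.19 / 1229.39 = 0.911.

0.911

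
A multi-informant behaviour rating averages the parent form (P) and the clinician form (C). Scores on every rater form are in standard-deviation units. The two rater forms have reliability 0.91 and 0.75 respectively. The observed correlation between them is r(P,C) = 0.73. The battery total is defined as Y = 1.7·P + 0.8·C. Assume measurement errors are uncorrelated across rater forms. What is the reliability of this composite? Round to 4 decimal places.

0.9238

Var(Y) = 1.7² + 0.8² + 2·[1.36·0.73] = 3.53 + 1.9856 = 5.5156.
Under uncorrelated errors the observed covariances equal the true-score covariances, so only the own-variance terms attenuate.
True-score variance = [1.7²·0.91 + 0.8²·0.75] + 1.9856 = 3.1099 + 1.9856 = 5.0955.
Reliability = 5.0955 / 5.5156 = 0.9238.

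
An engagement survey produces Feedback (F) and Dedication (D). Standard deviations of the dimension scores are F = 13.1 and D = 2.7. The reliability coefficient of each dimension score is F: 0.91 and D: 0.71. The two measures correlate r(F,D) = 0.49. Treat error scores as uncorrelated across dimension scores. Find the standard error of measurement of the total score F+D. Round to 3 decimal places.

Var(total) = 178.9 + 34.6626 = 213.563.
True-score variance = 161.341 + 34.6626 = 196.004, so reliability = 0.9178.
Error variance = 213.563 − 196.004 = 17.559; SEM = √17.559 = 4.190.

4.190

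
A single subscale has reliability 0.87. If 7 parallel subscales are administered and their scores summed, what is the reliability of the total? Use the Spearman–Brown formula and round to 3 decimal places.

0.979

ρ_k = kρ / (1 + (k−1)ρ) = 7·0.87 / (1 + 6·0.87) = 6.090 / 6.220 = 0.979.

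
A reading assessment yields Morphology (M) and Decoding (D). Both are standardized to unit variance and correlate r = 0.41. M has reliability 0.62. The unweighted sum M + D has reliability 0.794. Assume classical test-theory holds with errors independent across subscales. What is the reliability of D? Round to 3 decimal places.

Var(M+D) = 2 + 2·0.41 = 2.820.
True-score variance = ρ_M + ρ_D + 2·0.41, so 0.794 = (0.62 + ρ_D + 0.82) / 2.820.
ρ_D = 0.794·2.820 − 0.62 − 0.82 = 0.799.

0.799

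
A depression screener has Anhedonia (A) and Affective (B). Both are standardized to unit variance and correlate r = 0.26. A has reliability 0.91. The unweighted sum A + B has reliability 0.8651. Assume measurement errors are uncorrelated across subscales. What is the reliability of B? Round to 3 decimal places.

Var(A+B) = 2 + 2·0.26 = 2.520.
True-score variance = ρ_A + ρ_B + 2·0.26, so 0.8651 = (0.91 + ρ_B + 0.52) / 2.520.
ρ_B = 0.8651·2.520 − 0.91 − 0.52 = 0.750.

0.750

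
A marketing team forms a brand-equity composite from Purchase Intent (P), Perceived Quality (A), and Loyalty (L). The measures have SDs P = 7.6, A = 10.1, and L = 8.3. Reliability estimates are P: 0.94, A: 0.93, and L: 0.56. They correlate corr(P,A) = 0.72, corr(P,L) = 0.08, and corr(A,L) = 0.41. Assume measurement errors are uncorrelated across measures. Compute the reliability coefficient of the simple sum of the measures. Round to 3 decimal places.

0.902

Var(P+A+L) = 7.6² + 10.1² + 8.3² + 2·[7.6·10.1·0.72 + 7.6·8.3·0.08 + 10.1·8.3·0.41] = 228.66 + 189.368 = 418.028.
With uncorrelated errors the cross-covariances are all true-score covariance, so they carry over unchanged; only the diagonal terms shrink to ρᵢσᵢ².
True-score variance = [7.6²·0.94 + 10.1²·0.93 + 8.3²·0.56] + 189.368 = 187.742 + 189.368 = 377.11.
Reliability = 377.11 / 418.028 = 0.902.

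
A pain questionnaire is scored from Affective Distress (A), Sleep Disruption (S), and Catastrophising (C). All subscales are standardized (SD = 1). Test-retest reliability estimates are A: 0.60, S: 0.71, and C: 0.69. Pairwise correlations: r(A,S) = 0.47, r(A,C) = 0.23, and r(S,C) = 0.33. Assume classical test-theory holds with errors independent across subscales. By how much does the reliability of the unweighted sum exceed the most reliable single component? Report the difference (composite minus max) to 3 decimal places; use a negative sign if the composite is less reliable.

Var(sum) = 3 + 2.06 = 5.06; true-score variance = 2 + 2.06 = 4.06; composite reliability = 0.8024.
Max component reliability = 0.7100.
Difference = 0.8024 − 0.7100 = 0.092.

0.092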